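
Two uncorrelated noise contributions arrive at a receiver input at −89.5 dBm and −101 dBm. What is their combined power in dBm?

Convert to linear, add, convert back:
P₁ = 1.12×10⁻¹² W, P₂ = 7.94×10⁻¹⁴ W
P_tot = 1.20×10⁻¹² W → 10 log₁₀(P_tot / 10⁻³) = −89.2 dBm

−89.2 dBm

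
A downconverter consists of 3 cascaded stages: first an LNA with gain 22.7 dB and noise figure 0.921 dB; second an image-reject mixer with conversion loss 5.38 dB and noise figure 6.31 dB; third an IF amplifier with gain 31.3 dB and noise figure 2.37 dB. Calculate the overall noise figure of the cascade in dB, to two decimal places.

1.03 dB

Convert to linear (a loss of L dB is a gain of −L dB): F_i = 10^(NF_i/10), G_i = 10^(G_i,dB/10)
  Stage 1: F_1 = 10^(0.921/10) = 1.236, G_1 = 10^(22.7/10) = 186.2
  Stage 2: F_2 = 10^(6.31/10) = 4.276, G_2 = 10^(−5.38/10) = 0.2897
  Stage 3: F_3 = 10^(2.37/10) = 1.726, G_3 = 10^(31.3/10) = 1349
Friis cascade:
  F = 1.236 + (4.276 − 1)/186.2 + (1.726 − 1)/53.95 = 1.267
NF = 10 log₁₀(1.267) = 1.03 dB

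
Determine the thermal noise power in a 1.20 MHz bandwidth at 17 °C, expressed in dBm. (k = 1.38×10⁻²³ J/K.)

−113.2 dBm

T = 17 °C + 273.15 = 290.15 K
P_n = kTB = 1.38×10⁻²³ × 290.15 × 1.20×10⁶ = 4.80×10⁻¹⁵ W
In dBm: 10 log₁₀(4.80×10⁻¹⁵ / 10⁻³) = −113.2 dBm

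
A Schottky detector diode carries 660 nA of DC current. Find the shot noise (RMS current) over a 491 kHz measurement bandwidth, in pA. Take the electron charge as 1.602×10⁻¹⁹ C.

322 pA

I_n = √(2qI·B)
2qI·B = 2 × 1.602×10⁻¹⁹ × 6.60×10⁻⁷ × 4.91×10⁵ = 1.04×10⁻¹⁹ A²
I_n = √(1.04×10⁻¹⁹) = 3.22×10⁻¹⁰ A = 322 pA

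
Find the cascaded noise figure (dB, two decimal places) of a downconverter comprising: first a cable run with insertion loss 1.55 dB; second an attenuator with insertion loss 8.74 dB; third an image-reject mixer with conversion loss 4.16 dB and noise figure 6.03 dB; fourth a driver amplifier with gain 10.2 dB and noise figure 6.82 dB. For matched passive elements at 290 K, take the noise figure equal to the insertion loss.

21.73 dB

Convert to linear (a loss of L dB is a gain of −L dB): F_i = 10^(NF_i/10), G_i = 10^(G_i,dB/10)
  Stage 1: F_1 = 10^(1.55/10) = 1.429, G_1 = 10^(−1.55/10) = 0.6998
  Stage 2: F_2 = 10^(8.74/10) = 7.482, G_2 = 10^(−8.74/10) = 0.1337
  Stage 3: F_3 = 10^(6.03/10) = 4.009, G_3 = 10^(−4.16/10) = 0.3837
  Stage 4: F_4 = 10^(6.82/10) = 4.808, G_4 = 10^(10.2/10) = 10.47
Friis cascade:
  F = 1.429 + (7.482 − 1)/0.6998 + (4.009 − 1)/0.09354 + (4.808 − 1)/0.03589 = 149.0
NF = 10 log₁₀(149.0) = 21.73 dB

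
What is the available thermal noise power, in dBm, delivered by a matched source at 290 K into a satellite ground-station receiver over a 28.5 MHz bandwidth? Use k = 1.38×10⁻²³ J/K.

P_n = kTB = 1.38×10⁻²³ × 290 × 2.85×10⁷ = 1.14×10⁻¹³ W
In dBm: 10 log₁₀(1.14×10⁻¹³ / 10⁻³) = −99.4 dBm

−99.4 dBm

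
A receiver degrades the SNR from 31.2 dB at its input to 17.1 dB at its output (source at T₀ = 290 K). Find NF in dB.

14.1 dB

NF (dB) = SNR_in(dB) − SNR_out(dB) when the source is at T₀
NF = 31.2 − 17.1 = 14.1 dB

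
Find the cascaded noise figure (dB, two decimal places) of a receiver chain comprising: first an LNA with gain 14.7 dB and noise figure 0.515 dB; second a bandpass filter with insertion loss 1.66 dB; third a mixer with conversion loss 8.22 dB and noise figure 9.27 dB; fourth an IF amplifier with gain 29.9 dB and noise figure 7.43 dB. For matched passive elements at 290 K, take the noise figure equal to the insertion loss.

Convert to linear (a loss of L dB is a gain of −L dB): F_i = 10^(NF_i/10), G_i = 10^(G_i,dB/10)
  Stage 1: F_1 = 10^(0.515/10) = 1.126, G_1 = 10^(14.7/10) = 29.51
  Stage 2: F_2 = 10^(1.66/10) = 1.466, G_2 = 10^(−1.66/10) = 0.6823
  Stage 3: F_3 = 10^(9.27/10) = 8.453, G_3 = 10^(−8.22/10) = 0.1507
  Stage 4: F_4 = 10^(7.43/10) = 5.534, G_4 = 10^(29.9/10) = 977.2
Friis cascade:
  F = 1.126 + (1.466 − 1)/29.51 + (8.453 − 1)/20.14 + (5.534 − 1)/3.034 = 3.006
NF = 10 log₁₀(3.006) = 4.78 dB

4.78 dB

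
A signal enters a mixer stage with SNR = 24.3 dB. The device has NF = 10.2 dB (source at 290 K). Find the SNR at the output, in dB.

By definition F = SNR_in/SNR_out, so in dB: SNR_out = SNR_in − NF
SNR_out = 24.3 − 10.2 = 14.1 dB

14.1 dB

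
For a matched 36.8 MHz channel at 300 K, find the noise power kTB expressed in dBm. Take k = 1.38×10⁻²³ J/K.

P_n = kTB = 1.38×10⁻²³ × 300 × 3.68×10⁷ = 1.52×10⁻¹³ W
In dBm: 10 log₁₀(1.52×10⁻¹³ / 10⁻³) = −98.2 dBm

−98.2 dBm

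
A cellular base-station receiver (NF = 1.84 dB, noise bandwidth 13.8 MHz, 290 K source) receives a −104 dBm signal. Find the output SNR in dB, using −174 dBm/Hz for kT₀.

−3.2 dB

Noise floor: N = −174 + 10 log₁₀(B) + NF
10 log₁₀(1.38×10⁷) = 71.4 dB
N = −174 + 71.4 + 1.84 = −100.76 dBm
SNR = P_sig − N = −104 − (−100.76) = −3.24 dB → −3.2 dB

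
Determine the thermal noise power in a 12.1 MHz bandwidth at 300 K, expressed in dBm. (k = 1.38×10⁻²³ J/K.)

−103.0 dBm

P_n = kTB = 1.38×10⁻²³ × 300 × 1.21×10⁷ = 5.01×10⁻¹⁴ W
In dBm: 10 log₁₀(5.01×10⁻¹⁴ / 10⁻³) = −103.0 dBm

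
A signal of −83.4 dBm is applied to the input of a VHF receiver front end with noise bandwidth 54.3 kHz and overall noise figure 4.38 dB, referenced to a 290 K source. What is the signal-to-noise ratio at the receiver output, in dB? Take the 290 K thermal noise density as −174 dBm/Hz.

Noise floor: N = −174 + 10 log₁₀(B) + NF
10 log₁₀(5.43×10⁴) = 47.35 dB
N = −174 + 47.35 + 4.38 = −122.27 dBm
SNR = P_sig − N = −83.4 − (−122.27) = 38.87 dB → 38.9 dB

38.9 dB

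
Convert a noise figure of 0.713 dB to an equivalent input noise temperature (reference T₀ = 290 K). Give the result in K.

51.7 K

F = 10^(0.713/10) = 1.17842
T_e = (F − 1)·T₀ = (1.17842 − 1) × 290 = 51.7 K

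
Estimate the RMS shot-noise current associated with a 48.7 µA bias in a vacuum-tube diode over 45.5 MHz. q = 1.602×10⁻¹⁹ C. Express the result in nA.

I_n = √(2qI·B)
2qI·B = 2 × 1.602×10⁻¹⁹ × 4.87×10⁻⁵ × 4.55×10⁷ = 7.10×10⁻¹⁶ A²
I_n = √(7.10×10⁻¹⁶) = 2.66×10⁻⁸ A = 26.6 nA

26.6 nA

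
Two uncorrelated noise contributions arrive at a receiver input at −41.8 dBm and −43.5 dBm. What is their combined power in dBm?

−39.6 dBm

Convert to linear, add, convert back:
P₁ = 6.61×10⁻⁸ W, P₂ = 4.47×10⁻⁸ W
P_tot = 1.11×10⁻⁷ W → 10 log₁₀(P_tot / 10⁻³) = −39.6 dBm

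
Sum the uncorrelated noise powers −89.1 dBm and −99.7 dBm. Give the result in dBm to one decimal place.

−88.7 dBm

Convert to linear, add, convert back:
P₁ = 1.23×10⁻¹² W, P₂ = 1.07×10⁻¹³ W
P_tot = 1.34×10⁻¹² W → 10 log₁₀(P_tot / 10⁻³) = −88.7 dBm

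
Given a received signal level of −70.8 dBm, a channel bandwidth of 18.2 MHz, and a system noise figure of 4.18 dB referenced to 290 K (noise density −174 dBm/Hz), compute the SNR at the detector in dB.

26.4 dB

Noise floor: N = −174 + 10 log₁₀(B) + NF
10 log₁₀(1.82×10⁷) = 72.6 dB
N = −174 + 72.6 + 4.18 = −97.22 dBm
SNR = P_sig − N = −70.8 − (−97.22) = 26.42 dB → 26.4 dB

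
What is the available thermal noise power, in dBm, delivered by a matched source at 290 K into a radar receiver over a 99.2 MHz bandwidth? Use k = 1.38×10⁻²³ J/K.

P_n = kTB = 1.38×10⁻²³ × 290 × 9.92×10⁷ = 3.97×10⁻¹³ W
In dBm: 10 log₁₀(3.97×10⁻¹³ / 10⁻³) = −94.0 dBm

−94.0 dBm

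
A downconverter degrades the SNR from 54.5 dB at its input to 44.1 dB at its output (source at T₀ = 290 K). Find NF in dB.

10.4 dB

NF (dB) = SNR_in(dB) − SNR_out(dB) when the source is at T₀
NF = 54.5 − 44.1 = 10.4 dB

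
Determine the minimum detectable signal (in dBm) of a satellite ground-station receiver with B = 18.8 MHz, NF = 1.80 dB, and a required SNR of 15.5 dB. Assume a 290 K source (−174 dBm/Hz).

Sensitivity = −174 + 10 log₁₀(B) + NF + SNR_min
= −174 + 72.74 + 1.80 + 15.5
= −83.96 dBm → −84.0 dBm

−84.0 dBm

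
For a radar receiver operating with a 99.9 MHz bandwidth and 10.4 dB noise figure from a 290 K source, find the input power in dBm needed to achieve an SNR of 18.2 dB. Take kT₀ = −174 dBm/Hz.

−65.4 dBm

Sensitivity = −174 + 10 log₁₀(B) + NF + SNR_min
= −174 + 80 + 10.4 + 18.2
= −65.4 dBm → −65.4 dBm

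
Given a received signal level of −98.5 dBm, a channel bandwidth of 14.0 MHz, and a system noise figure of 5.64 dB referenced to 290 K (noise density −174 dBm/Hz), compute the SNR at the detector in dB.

Noise floor: N = −174 + 10 log₁₀(B) + NF
10 log₁₀(1.40×10⁷) = 71.46 dB
N = −174 + 71.46 + 5.64 = −96.90 dBm
SNR = P_sig − N = −98.5 − (−96.90) = −1.60 dB → −1.6 dB

−1.6 dB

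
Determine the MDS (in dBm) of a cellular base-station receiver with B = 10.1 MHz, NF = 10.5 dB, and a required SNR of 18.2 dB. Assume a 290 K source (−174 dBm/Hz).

−75.3 dBm

Sensitivity = −174 + 10 log₁₀(B) + NF + SNR_min
= −174 + 70.04 + 10.5 + 18.2
= −75.26 dBm → −75.3 dBm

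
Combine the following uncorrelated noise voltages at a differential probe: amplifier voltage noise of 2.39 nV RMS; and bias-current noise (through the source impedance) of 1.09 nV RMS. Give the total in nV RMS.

2.63 nV

Uncorrelated sources add in power (mean-square): V_tot = √(ΣV_i²)
V_tot = √[(2.39×10⁻⁹)² + (1.09×10⁻⁹)²] = 2.63×10⁻⁹ V = 2.63 nV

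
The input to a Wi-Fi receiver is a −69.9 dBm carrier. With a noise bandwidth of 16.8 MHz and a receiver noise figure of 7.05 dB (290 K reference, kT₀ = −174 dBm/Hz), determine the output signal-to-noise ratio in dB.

Noise floor: N = −174 + 10 log₁₀(B) + NF
10 log₁₀(1.68×10⁷) = 72.25 dB
N = −174 + 72.25 + 7.05 = −94.70 dBm
SNR = P_sig − N = −69.9 − (−94.70) = 24.80 dB → 24.8 dB

24.8 dB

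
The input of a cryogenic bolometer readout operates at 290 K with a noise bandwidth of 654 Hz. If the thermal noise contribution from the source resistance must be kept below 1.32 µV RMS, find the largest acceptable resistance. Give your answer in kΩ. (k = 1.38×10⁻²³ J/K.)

166 kΩ

Johnson–Nyquist: V_n = √(4kTRB) ⇒ R = V_n² / (4kTB)
4kTB = 4 × 1.38×10⁻²³ × 290 × 6.54×10² = 1.05×10⁻¹⁷
R = (1.32×10⁻⁶)² / 1.05×10⁻¹⁷ = 1.66×10⁵ Ω = 166 kΩ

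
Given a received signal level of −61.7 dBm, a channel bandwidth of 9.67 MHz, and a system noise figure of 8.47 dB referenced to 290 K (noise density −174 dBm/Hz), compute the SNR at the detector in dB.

34.0 dB

Noise floor: N = −174 + 10 log₁₀(B) + NF
10 log₁₀(9.67×10⁶) = 69.85 dB
N = −174 + 69.85 + 8.47 = −95.68 dBm
SNR = P_sig − N = −61.7 − (−95.68) = 33.98 dB → 34.0 dB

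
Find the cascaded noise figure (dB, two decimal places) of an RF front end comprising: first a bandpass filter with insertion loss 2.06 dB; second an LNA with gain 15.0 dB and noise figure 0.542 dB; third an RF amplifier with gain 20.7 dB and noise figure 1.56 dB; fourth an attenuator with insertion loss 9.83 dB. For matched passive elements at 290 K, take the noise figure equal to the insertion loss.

2.66 dB

Convert to linear (a loss of L dB is a gain of −L dB): F_i = 10^(NF_i/10), G_i = 10^(G_i,dB/10)
  Stage 1: F_1 = 10^(2.06/10) = 1.607, G_1 = 10^(−2.06/10) = 0.6223
  Stage 2: F_2 = 10^(0.542/10) = 1.133, G_2 = 10^(15.0/10) = 31.62
  Stage 3: F_3 = 10^(1.56/10) = 1.432, G_3 = 10^(20.7/10) = 117.5
  Stage 4: F_4 = 10^(9.83/10) = 9.616, G_4 = 10^(−9.83/10) = 0.1040
Friis cascade:
  F = 1.607 + (1.133 − 1)/0.6223 + (1.432 − 1)/19.68 + (9.616 − 1)/2312 = 1.846
NF = 10 log₁₀(1.846) = 2.66 dB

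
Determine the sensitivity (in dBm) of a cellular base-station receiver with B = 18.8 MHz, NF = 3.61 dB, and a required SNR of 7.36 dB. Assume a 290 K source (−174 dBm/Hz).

−90.3 dBm

Sensitivity = −174 + 10 log₁₀(B) + NF + SNR_min
= −174 + 72.74 + 3.61 + 7.36
= −90.29 dBm → −90.3 dBm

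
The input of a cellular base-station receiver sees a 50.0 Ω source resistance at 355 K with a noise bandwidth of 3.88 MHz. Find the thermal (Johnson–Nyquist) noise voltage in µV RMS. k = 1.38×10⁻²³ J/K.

V_n = √(4kTRB)
4kTRB = 4 × 1.38×10⁻²³ × 355 × 5.00×10¹ × 3.88×10⁶ = 3.80×10⁻¹² V²
V_n = √(3.80×10⁻¹²) = 1.95×10⁻⁶ V = 1.95 µV

1.95 µV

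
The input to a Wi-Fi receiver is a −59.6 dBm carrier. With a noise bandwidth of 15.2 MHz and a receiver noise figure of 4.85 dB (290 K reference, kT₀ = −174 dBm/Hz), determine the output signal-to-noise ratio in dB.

Noise floor: N = −174 + 10 log₁₀(B) + NF
10 log₁₀(1.52×10⁷) = 71.82 dB
N = −174 + 71.82 + 4.85 = −97.33 dBm
SNR = P_sig − N = −59.6 − (−97.33) = 37.73 dB → 37.7 dB

37.7 dB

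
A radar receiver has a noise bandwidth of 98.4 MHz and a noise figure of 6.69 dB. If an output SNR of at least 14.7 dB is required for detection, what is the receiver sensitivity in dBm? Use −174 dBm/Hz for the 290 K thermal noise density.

−72.7 dBm

Sensitivity = −174 + 10 log₁₀(B) + NF + SNR_min
= −174 + 79.93 + 6.69 + 14.7
= −72.68 dBm → −72.7 dBm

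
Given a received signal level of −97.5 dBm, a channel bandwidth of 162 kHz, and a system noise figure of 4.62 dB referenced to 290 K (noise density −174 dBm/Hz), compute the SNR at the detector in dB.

19.8 dB

Noise floor: N = −174 + 10 log₁₀(B) + NF
10 log₁₀(1.62×10⁵) = 52.1 dB
N = −174 + 52.1 + 4.62 = −117.28 dBm
SNR = P_sig − N = −97.5 − (−117.28) = 19.78 dB → 19.8 dB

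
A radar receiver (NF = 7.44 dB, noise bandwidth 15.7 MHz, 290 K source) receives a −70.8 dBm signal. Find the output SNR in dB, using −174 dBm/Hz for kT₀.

Noise floor: N = −174 + 10 log₁₀(B) + NF
10 log₁₀(1.57×10⁷) = 71.96 dB
N = −174 + 71.96 + 7.44 = −94.60 dBm
SNR = P_sig − N = −70.8 − (−94.60) = 23.80 dB → 23.8 dB

23.8 dB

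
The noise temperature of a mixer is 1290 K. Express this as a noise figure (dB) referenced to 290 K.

7.36 dB

F = 1 + T_e/T₀ = 1 + 1290/290 = 5.44828
NF = 10 log₁₀(5.44828) = 7.36 dB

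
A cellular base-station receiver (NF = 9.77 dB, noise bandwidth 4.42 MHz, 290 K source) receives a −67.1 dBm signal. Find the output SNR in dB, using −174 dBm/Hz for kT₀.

30.7 dB

Noise floor: N = −174 + 10 log₁₀(B) + NF
10 log₁₀(4.42×10⁶) = 66.45 dB
N = −174 + 66.45 + 9.77 = −97.78 dBm
SNR = P_sig − N = −67.1 − (−97.78) = 30.68 dB → 30.7 dB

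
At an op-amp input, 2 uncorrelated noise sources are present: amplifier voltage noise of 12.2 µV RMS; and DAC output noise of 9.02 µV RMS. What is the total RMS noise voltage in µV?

Uncorrelated sources add in power (mean-square): V_tot = √(ΣV_i²)
V_tot = √[(1.22×10⁻⁵)² + (9.02×10⁻⁶)²] = 1.52×10⁻⁵ V = 15.2 µV

15.2 µV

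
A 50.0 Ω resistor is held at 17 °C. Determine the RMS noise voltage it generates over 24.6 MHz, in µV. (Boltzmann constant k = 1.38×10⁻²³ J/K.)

T = 17 °C + 273.15 = 290.15 K
V_n = √(4kTRB)
4kTRB = 4 × 1.38×10⁻²³ × 290.15 × 5.00×10¹ × 2.46×10⁷ = 1.97×10⁻¹¹ V²
V_n = √(1.97×10⁻¹¹) = 4.44×10⁻⁶ V = 4.44 µV

4.44 µV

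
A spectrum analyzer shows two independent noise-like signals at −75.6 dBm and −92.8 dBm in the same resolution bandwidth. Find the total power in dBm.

Convert to linear, add, convert back:
P₁ = 2.75×10⁻¹¹ W, P₂ = 5.25×10⁻¹³ W
P_tot = 2.81×10⁻¹¹ W → 10 log₁₀(P_tot / 10⁻³) = −75.5 dBm

−75.5 dBm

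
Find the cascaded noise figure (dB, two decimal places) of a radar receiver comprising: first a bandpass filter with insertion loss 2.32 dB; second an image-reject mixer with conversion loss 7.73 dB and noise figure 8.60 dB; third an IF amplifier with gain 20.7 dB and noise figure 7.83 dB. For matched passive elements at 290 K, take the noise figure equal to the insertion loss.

18.04 dB

Convert to linear (a loss of L dB is a gain of −L dB): F_i = 10^(NF_i/10), G_i = 10^(G_i,dB/10)
  Stage 1: F_1 = 10^(2.32/10) = 1.706, G_1 = 10^(−2.32/10) = 0.5861
  Stage 2: F_2 = 10^(8.60/10) = 7.244, G_2 = 10^(−7.73/10) = 0.1687
  Stage 3: F_3 = 10^(7.83/10) = 6.067, G_3 = 10^(20.7/10) = 117.5
Friis cascade:
  F = 1.706 + (7.244 − 1)/0.5861 + (6.067 − 1)/0.09886 = 63.62
NF = 10 log₁₀(63.62) = 18.04 dB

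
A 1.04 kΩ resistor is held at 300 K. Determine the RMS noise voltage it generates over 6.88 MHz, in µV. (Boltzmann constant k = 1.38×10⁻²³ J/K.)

V_n = √(4kTRB)
4kTRB = 4 × 1.38×10⁻²³ × 300 × 1.04×10³ × 6.88×10⁶ = 1.18×10⁻¹⁰ V²
V_n = √(1.18×10⁻¹⁰) = 1.09×10⁻⁵ V = 10.9 µV

10.9 µV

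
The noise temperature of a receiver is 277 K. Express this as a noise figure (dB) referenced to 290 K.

F = 1 + T_e/T₀ = 1 + 277/290 = 1.95517
NF = 10 log₁₀(1.95517) = 2.91 dB

2.91 dB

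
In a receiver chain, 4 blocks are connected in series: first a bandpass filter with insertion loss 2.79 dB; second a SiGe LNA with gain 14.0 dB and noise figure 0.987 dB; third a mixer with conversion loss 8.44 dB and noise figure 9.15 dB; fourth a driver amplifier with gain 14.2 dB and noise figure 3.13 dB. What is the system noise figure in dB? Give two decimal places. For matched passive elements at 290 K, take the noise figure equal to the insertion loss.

Convert to linear (a loss of L dB is a gain of −L dB): F_i = 10^(NF_i/10), G_i = 10^(G_i,dB/10)
  Stage 1: F_1 = 10^(2.79/10) = 1.901, G_1 = 10^(−2.79/10) = 0.5260
  Stage 2: F_2 = 10^(0.987/10) = 1.255, G_2 = 10^(14.0/10) = 25.12
  Stage 3: F_3 = 10^(9.15/10) = 8.222, G_3 = 10^(−8.44/10) = 0.1432
  Stage 4: F_4 = 10^(3.13/10) = 2.056, G_4 = 10^(14.2/10) = 26.30
Friis cascade:
  F = 1.901 + (1.255 − 1)/0.5260 + (8.222 − 1)/13.21 + (2.056 − 1)/1.892 = 3.491
NF = 10 log₁₀(3.491) = 5.43 dB

5.43 dB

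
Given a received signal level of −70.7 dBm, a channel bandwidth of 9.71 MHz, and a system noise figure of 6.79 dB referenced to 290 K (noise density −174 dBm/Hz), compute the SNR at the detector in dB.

Noise floor: N = −174 + 10 log₁₀(B) + NF
10 log₁₀(9.71×10⁶) = 69.87 dB
N = −174 + 69.87 + 6.79 = −97.34 dBm
SNR = P_sig − N = −70.7 − (−97.34) = 26.64 dB → 26.6 dB

26.6 dB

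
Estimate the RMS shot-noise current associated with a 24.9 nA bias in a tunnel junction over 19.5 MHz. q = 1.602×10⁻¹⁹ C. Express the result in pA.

394 pA

I_n = √(2qI·B)
2qI·B = 2 × 1.602×10⁻¹⁹ × 2.49×10⁻⁸ × 1.95×10⁷ = 1.56×10⁻¹⁹ A²
I_n = √(1.56×10⁻¹⁹) = 3.94×10⁻¹⁰ A = 394 pA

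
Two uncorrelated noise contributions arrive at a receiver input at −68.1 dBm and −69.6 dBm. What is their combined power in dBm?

Convert to linear, add, convert back:
P₁ = 1.55×10⁻¹⁰ W, P₂ = 1.10×10⁻¹⁰ W
P_tot = 2.65×10⁻¹⁰ W → 10 log₁₀(P_tot / 10⁻³) = −65.8 dBm

−65.8 dBm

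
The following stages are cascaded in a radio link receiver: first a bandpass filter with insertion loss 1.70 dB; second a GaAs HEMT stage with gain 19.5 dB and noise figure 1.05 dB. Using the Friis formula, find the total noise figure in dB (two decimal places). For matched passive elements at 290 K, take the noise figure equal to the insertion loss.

Convert to linear (a loss of L dB is a gain of −L dB): F_i = 10^(NF_i/10), G_i = 10^(G_i,dB/10)
  Stage 1: F_1 = 10^(1.70/10) = 1.479, G_1 = 10^(−1.70/10) = 0.6761
  Stage 2: F_2 = 10^(1.05/10) = 1.274, G_2 = 10^(19.5/10) = 89.13
Friis cascade:
  F = 1.479 + (1.274 − 1)/0.6761 = 1.884
NF = 10 log₁₀(1.884) = 2.75 dB

2.75 dB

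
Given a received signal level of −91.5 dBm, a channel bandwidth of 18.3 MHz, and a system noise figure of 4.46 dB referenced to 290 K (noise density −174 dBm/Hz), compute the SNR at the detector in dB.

Noise floor: N = −174 + 10 log₁₀(B) + NF
10 log₁₀(1.83×10⁷) = 72.62 dB
N = −174 + 72.62 + 4.46 = −96.92 dBm
SNR = P_sig − N = −91.5 − (−96.92) = 5.42 dB → 5.4 dB

5.4 dB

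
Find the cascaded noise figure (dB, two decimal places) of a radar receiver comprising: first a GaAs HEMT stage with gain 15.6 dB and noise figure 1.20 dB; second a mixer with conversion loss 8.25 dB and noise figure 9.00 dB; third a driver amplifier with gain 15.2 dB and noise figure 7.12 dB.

Convert to linear (a loss of L dB is a gain of −L dB): F_i = 10^(NF_i/10), G_i = 10^(G_i,dB/10)
  Stage 1: F_1 = 10^(1.20/10) = 1.318, G_1 = 10^(15.6/10) = 36.31
  Stage 2: F_2 = 10^(9.00/10) = 7.943, G_2 = 10^(−8.25/10) = 0.1496
  Stage 3: F_3 = 10^(7.12/10) = 5.152, G_3 = 10^(15.2/10) = 33.11
Friis cascade:
  F = 1.318 + (7.943 − 1)/36.31 + (5.152 − 1)/5.433 = 2.274
NF = 10 log₁₀(2.274) = 3.57 dB

3.57 dB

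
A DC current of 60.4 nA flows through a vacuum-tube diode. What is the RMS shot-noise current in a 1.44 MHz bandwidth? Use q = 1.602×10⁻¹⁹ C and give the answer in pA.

I_n = √(2qI·B)
2qI·B = 2 × 1.602×10⁻¹⁹ × 6.04×10⁻⁸ × 1.44×10⁶ = 2.79×10⁻²⁰ A²
I_n = √(2.79×10⁻²⁰) = 1.67×10⁻¹⁰ A = 167 pA

167 pA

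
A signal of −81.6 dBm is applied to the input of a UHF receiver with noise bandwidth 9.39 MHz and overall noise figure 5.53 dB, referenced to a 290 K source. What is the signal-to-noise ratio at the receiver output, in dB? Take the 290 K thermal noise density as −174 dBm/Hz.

Noise floor: N = −174 + 10 log₁₀(B) + NF
10 log₁₀(9.39×10⁶) = 69.73 dB
N = −174 + 69.73 + 5.53 = −98.74 dBm
SNR = P_sig − N = −81.6 − (−98.74) = 17.14 dB → 17.1 dB

17.1 dB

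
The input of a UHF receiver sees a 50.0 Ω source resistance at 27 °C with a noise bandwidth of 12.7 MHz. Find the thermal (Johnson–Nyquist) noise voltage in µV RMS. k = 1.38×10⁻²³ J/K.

T = 27 °C + 273.15 = 300.15 K
V_n = √(4kTRB)
4kTRB = 4 × 1.38×10⁻²³ × 300.15 × 5.00×10¹ × 1.27×10⁷ = 1.05×10⁻¹¹ V²
V_n = √(1.05×10⁻¹¹) = 3.24×10⁻⁶ V = 3.24 µV

3.24 µV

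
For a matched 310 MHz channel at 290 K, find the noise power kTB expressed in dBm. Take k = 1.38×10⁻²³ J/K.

−89.1 dBm

P_n = kTB = 1.38×10⁻²³ × 290 × 3.10×10⁸ = 1.24×10⁻¹² W
In dBm: 10 log₁₀(1.24×10⁻¹² / 10⁻³) = −89.1 dBm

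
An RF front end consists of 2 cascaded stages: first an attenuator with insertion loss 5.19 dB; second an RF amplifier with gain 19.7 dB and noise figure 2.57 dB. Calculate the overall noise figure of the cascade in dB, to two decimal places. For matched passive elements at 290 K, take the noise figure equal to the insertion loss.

7.76 dB

Convert to linear (a loss of L dB is a gain of −L dB): F_i = 10^(NF_i/10), G_i = 10^(G_i,dB/10)
  Stage 1: F_1 = 10^(5.19/10) = 3.304, G_1 = 10^(−5.19/10) = 0.3027
  Stage 2: F_2 = 10^(2.57/10) = 1.807, G_2 = 10^(19.7/10) = 93.33
Friis cascade:
  F = 3.304 + (1.807 − 1)/0.3027 = 5.970
NF = 10 log₁₀(5.970) = 7.76 dB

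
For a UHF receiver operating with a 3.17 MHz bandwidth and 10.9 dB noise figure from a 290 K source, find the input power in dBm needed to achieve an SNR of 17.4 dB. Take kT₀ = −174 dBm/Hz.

−80.7 dBm

Sensitivity = −174 + 10 log₁₀(B) + NF + SNR_min
= −174 + 65.01 + 10.9 + 17.4
= −80.69 dBm → −80.7 dBm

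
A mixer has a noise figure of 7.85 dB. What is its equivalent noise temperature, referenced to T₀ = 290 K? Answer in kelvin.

F = 10^(7.85/10) = 6.09537
T_e = (F − 1)·T₀ = (6.09537 − 1) × 290 = 1478 K

1478 K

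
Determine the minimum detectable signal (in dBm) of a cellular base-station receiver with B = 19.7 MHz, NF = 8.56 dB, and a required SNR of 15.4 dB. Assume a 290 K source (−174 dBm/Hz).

−77.1 dBm

Sensitivity = −174 + 10 log₁₀(B) + NF + SNR_min
= −174 + 72.94 + 8.56 + 15.4
= −77.10 dBm → −77.1 dBm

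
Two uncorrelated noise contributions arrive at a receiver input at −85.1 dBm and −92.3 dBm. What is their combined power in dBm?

Convert to linear, add, convert back:
P₁ = 3.09×10⁻¹² W, P₂ = 5.89×10⁻¹³ W
P_tot = 3.68×10⁻¹² W → 10 log₁₀(P_tot / 10⁻³) = −84.3 dBm

−84.3 dBm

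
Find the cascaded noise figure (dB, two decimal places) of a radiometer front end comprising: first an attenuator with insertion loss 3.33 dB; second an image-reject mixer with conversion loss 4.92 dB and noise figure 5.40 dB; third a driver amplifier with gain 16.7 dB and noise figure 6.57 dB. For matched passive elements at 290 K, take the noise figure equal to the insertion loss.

14.93 dB

Convert to linear (a loss of L dB is a gain of −L dB): F_i = 10^(NF_i/10), G_i = 10^(G_i,dB/10)
  Stage 1: F_1 = 10^(3.33/10) = 2.153, G_1 = 10^(−3.33/10) = 0.4645
  Stage 2: F_2 = 10^(5.40/10) = 3.467, G_2 = 10^(−4.92/10) = 0.3221
  Stage 3: F_3 = 10^(6.57/10) = 4.539, G_3 = 10^(16.7/10) = 46.77
Friis cascade:
  F = 2.153 + (3.467 − 1)/0.4645 + (4.539 − 1)/0.1496 = 31.12
NF = 10 log₁₀(31.12) = 14.93 dB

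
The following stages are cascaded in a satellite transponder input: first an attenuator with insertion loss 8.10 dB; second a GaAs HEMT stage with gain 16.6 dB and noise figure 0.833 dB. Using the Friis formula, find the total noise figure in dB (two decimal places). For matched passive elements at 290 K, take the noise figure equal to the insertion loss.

8.93 dB

Convert to linear (a loss of L dB is a gain of −L dB): F_i = 10^(NF_i/10), G_i = 10^(G_i,dB/10)
  Stage 1: F_1 = 10^(8.10/10) = 6.457, G_1 = 10^(−8.10/10) = 0.1549
  Stage 2: F_2 = 10^(0.833/10) = 1.211, G_2 = 10^(16.6/10) = 45.71
Friis cascade:
  F = 6.457 + (1.211 − 1)/0.1549 = 7.822
NF = 10 log₁₀(7.822) = 8.93 dB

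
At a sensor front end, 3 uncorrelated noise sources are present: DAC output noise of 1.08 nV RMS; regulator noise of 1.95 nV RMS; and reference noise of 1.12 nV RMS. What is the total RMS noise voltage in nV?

2.49 nV

Uncorrelated sources add in power (mean-square): V_tot = √(ΣV_i²)
V_tot = √[(1.08×10⁻⁹)² + (1.95×10⁻⁹)² + (1.12×10⁻⁹)²] = 2.49×10⁻⁹ V = 2.49 nV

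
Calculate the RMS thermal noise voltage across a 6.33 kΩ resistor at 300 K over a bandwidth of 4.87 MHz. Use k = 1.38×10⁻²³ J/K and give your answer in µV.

22.6 µV

V_n = √(4kTRB)
4kTRB = 4 × 1.38×10⁻²³ × 300 × 6.33×10³ × 4.87×10⁶ = 5.10×10⁻¹⁰ V²
V_n = √(5.10×10⁻¹⁰) = 2.26×10⁻⁵ V = 22.6 µV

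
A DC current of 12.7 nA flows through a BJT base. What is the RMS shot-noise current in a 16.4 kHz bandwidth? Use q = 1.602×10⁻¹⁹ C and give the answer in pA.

8.17 pA

I_n = √(2qI·B)
2qI·B = 2 × 1.602×10⁻¹⁹ × 1.27×10⁻⁸ × 1.64×10⁴ = 6.67×10⁻²³ A²
I_n = √(6.67×10⁻²³) = 8.17×10⁻¹² A = 8.17 pA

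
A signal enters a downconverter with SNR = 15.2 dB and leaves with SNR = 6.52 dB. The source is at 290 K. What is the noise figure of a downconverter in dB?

NF (dB) = SNR_in(dB) − SNR_out(dB) when the source is at T₀
NF = 15.2 − 6.52 = 8.68 dB

8.68 dB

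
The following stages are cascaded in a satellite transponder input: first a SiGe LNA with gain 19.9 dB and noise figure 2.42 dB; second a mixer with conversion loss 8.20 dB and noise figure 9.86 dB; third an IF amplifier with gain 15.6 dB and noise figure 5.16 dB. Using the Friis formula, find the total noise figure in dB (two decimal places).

2.99 dB

Convert to linear (a loss of L dB is a gain of −L dB): F_i = 10^(NF_i/10), G_i = 10^(G_i,dB/10)
  Stage 1: F_1 = 10^(2.42/10) = 1.746, G_1 = 10^(19.9/10) = 97.72
  Stage 2: F_2 = 10^(9.86/10) = 9.683, G_2 = 10^(−8.20/10) = 0.1514
  Stage 3: F_3 = 10^(5.16/10) = 3.281, G_3 = 10^(15.6/10) = 36.31
Friis cascade:
  F = 1.746 + (9.683 − 1)/97.72 + (3.281 − 1)/14.79 = 1.989
NF = 10 log₁₀(1.989) = 2.99 dB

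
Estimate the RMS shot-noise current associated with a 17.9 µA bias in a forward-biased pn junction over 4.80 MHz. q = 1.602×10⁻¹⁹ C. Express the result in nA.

I_n = √(2qI·B)
2qI·B = 2 × 1.602×10⁻¹⁹ × 1.79×10⁻⁵ × 4.80×10⁶ = 2.75×10⁻¹⁷ A²
I_n = √(2.75×10⁻¹⁷) = 5.25×10⁻⁹ A = 5.25 nA

5.25 nA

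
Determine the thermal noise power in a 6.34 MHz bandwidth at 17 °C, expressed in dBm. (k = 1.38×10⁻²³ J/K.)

T = 17 °C + 273.15 = 290.15 K
P_n = kTB = 1.38×10⁻²³ × 290.15 × 6.34×10⁶ = 2.54×10⁻¹⁴ W
In dBm: 10 log₁₀(2.54×10⁻¹⁴ / 10⁻³) = −106.0 dBm

−106.0 dBm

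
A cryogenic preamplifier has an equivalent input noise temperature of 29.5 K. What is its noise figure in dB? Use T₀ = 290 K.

0.421 dB

F = 1 + T_e/T₀ = 1 + 29.5/290 = 1.10172
NF = 10 log₁₀(1.10172) = 0.421 dB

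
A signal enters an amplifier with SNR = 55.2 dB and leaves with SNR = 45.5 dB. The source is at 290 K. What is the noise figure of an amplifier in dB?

NF (dB) = SNR_in(dB) − SNR_out(dB) when the source is at T₀
NF = 55.2 − 45.5 = 9.7 dB

9.7 dB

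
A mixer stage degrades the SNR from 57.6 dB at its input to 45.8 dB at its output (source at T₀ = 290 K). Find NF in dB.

NF (dB) = SNR_in(dB) − SNR_out(dB) when the source is at T₀
NF = 57.6 − 45.8 = 11.8 dB

11.8 dB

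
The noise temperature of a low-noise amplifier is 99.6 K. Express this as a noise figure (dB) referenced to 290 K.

F = 1 + T_e/T₀ = 1 + 99.6/290 = 1.34345
NF = 10 log₁₀(1.34345) = 1.28 dB

1.28 dB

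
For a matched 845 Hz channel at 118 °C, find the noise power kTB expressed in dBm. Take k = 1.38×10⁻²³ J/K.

T = 118 °C + 273.15 = 391.15 K
P_n = kTB = 1.38×10⁻²³ × 391.15 × 8.45×10² = 4.56×10⁻¹⁸ W
In dBm: 10 log₁₀(4.56×10⁻¹⁸ / 10⁻³) = −143.4 dBm

−143.4 dBm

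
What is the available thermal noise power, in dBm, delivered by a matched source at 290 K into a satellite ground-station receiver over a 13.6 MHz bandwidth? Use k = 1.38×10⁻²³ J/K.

−102.6 dBm

P_n = kTB = 1.38×10⁻²³ × 290 × 1.36×10⁷ = 5.44×10⁻¹⁴ W
In dBm: 10 log₁₀(5.44×10⁻¹⁴ / 10⁻³) = −102.6 dBm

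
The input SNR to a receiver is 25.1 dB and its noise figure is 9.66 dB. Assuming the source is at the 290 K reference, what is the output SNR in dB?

By definition F = SNR_in/SNR_out, so in dB: SNR_out = SNR_in − NF
SNR_out = 25.1 − 9.66 = 15.44 dB

15.44 dB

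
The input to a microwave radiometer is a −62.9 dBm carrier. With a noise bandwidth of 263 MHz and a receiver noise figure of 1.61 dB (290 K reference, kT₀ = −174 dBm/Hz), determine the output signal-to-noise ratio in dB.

Noise floor: N = −174 + 10 log₁₀(B) + NF
10 log₁₀(2.63×10⁸) = 84.2 dB
N = −174 + 84.2 + 1.61 = −88.19 dBm
SNR = P_sig − N = −62.9 − (−88.19) = 25.29 dB → 25.3 dB

25.3 dB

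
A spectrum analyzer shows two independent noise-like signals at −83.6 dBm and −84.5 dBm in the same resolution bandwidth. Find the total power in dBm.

−81.0 dBm

Convert to linear, add, convert back:
P₁ = 4.37×10⁻¹² W, P₂ = 3.55×10⁻¹² W
P_tot = 7.91×10⁻¹² W → 10 log₁₀(P_tot / 10⁻³) = −81.0 dBm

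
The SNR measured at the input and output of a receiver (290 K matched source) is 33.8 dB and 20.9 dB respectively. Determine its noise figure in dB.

12.9 dB

NF (dB) = SNR_in(dB) − SNR_out(dB) when the source is at T₀
NF = 33.8 − 20.9 = 12.9 dB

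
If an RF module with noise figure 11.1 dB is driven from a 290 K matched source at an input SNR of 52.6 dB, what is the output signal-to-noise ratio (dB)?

By definition F = SNR_in/SNR_out, so in dB: SNR_out = SNR_in − NF
SNR_out = 52.6 − 11.1 = 41.5 dB

41.5 dB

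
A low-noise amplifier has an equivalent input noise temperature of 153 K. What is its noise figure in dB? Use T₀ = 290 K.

F = 1 + T_e/T₀ = 1 + 153/290 = 1.52759
NF = 10 log₁₀(1.52759) = 1.84 dB

1.84 dB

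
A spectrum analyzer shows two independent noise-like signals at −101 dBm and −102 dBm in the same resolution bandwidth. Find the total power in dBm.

Convert to linear, add, convert back:
P₁ = 7.94×10⁻¹⁴ W, P₂ = 6.31×10⁻¹⁴ W
P_tot = 1.43×10⁻¹³ W → 10 log₁₀(P_tot / 10⁻³) = −98.5 dBm

−98.5 dBm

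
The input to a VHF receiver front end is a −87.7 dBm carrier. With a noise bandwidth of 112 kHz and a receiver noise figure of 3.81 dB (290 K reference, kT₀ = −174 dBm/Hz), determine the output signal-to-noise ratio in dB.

Noise floor: N = −174 + 10 log₁₀(B) + NF
10 log₁₀(1.12×10⁵) = 50.49 dB
N = −174 + 50.49 + 3.81 = −119.70 dBm
SNR = P_sig − N = −87.7 − (−119.70) = 32.00 dB → 32.0 dB

32.0 dB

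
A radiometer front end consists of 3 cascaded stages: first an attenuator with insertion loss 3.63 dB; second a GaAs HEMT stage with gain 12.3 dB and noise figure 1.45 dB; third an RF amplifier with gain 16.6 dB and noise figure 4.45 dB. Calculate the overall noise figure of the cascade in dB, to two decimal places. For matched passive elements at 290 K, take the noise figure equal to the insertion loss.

Convert to linear (a loss of L dB is a gain of −L dB): F_i = 10^(NF_i/10), G_i = 10^(G_i,dB/10)
  Stage 1: F_1 = 10^(3.63/10) = 2.307, G_1 = 10^(−3.63/10) = 0.4335
  Stage 2: F_2 = 10^(1.45/10) = 1.396, G_2 = 10^(12.3/10) = 16.98
  Stage 3: F_3 = 10^(4.45/10) = 2.786, G_3 = 10^(16.6/10) = 45.71
Friis cascade:
  F = 2.307 + (1.396 − 1)/0.4335 + (2.786 − 1)/7.362 = 3.464
NF = 10 log₁₀(3.464) = 5.40 dB

5.40 dB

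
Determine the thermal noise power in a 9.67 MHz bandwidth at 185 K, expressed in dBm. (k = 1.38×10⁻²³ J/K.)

P_n = kTB = 1.38×10⁻²³ × 185 × 9.67×10⁶ = 2.47×10⁻¹⁴ W
In dBm: 10 log₁₀(2.47×10⁻¹⁴ / 10⁻³) = −106.1 dBm

−106.1 dBm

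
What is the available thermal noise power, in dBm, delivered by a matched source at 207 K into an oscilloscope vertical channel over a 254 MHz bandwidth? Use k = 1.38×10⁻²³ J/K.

−91.4 dBm

P_n = kTB = 1.38×10⁻²³ × 207 × 2.54×10⁸ = 7.26×10⁻¹³ W
In dBm: 10 log₁₀(7.26×10⁻¹³ / 10⁻³) = −91.4 dBm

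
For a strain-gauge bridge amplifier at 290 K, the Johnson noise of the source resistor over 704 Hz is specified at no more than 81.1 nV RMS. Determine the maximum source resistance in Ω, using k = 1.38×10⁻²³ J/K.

584 Ω

Johnson–Nyquist: V_n = √(4kTRB) ⇒ R = V_n² / (4kTB)
4kTB = 4 × 1.38×10⁻²³ × 290 × 7.04×10² = 1.13×10⁻¹⁷
R = (8.11×10⁻⁸)² / 1.13×10⁻¹⁷ = 5.84×10² Ω = 584 Ω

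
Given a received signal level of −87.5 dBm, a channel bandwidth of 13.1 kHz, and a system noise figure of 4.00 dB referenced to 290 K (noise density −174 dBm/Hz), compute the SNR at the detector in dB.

41.3 dB

Noise floor: N = −174 + 10 log₁₀(B) + NF
10 log₁₀(1.31×10⁴) = 41.17 dB
N = −174 + 41.17 + 4.00 = −128.83 dBm
SNR = P_sig − N = −87.5 − (−128.83) = 41.33 dB → 41.3 dB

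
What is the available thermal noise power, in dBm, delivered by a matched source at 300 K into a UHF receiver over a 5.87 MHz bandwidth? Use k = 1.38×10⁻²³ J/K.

P_n = kTB = 1.38×10⁻²³ × 300 × 5.87×10⁶ = 2.43×10⁻¹⁴ W
In dBm: 10 log₁₀(2.43×10⁻¹⁴ / 10⁻³) = −106.1 dBm

−106.1 dBm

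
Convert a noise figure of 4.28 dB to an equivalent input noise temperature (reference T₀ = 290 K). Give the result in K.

487 K

F = 10^(4.28/10) = 2.67917
T_e = (F − 1)·T₀ = (2.67917 − 1) × 290 = 487 K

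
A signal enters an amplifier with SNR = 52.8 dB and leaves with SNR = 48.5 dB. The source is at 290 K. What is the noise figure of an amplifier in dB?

NF (dB) = SNR_in(dB) − SNR_out(dB) when the source is at T₀
NF = 52.8 − 48.5 = 4.3 dB

4.3 dB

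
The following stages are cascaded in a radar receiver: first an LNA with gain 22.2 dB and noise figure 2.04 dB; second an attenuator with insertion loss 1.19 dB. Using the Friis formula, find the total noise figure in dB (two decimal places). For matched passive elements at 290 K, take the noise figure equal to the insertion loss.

2.05 dB

Convert to linear (a loss of L dB is a gain of −L dB): F_i = 10^(NF_i/10), G_i = 10^(G_i,dB/10)
  Stage 1: F_1 = 10^(2.04/10) = 1.600, G_1 = 10^(22.2/10) = 166.0
  Stage 2: F_2 = 10^(1.19/10) = 1.315, G_2 = 10^(−1.19/10) = 0.7603
Friis cascade:
  F = 1.600 + (1.315 − 1)/166.0 = 1.601
NF = 10 log₁₀(1.601) = 2.05 dB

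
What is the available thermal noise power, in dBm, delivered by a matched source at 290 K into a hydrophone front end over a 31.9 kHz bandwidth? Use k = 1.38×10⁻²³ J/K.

P_n = kTB = 1.38×10⁻²³ × 290 × 3.19×10⁴ = 1.28×10⁻¹⁶ W
In dBm: 10 log₁₀(1.28×10⁻¹⁶ / 10⁻³) = −128.9 dBm

−128.9 dBm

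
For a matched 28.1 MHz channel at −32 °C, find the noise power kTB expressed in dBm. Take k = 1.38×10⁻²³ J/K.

T = −32 °C + 273.15 = 241.15 K
P_n = kTB = 1.38×10⁻²³ × 241.15 × 2.81×10⁷ = 9.35×10⁻¹⁴ W
In dBm: 10 log₁₀(9.35×10⁻¹⁴ / 10⁻³) = −100.3 dBm

−100.3 dBm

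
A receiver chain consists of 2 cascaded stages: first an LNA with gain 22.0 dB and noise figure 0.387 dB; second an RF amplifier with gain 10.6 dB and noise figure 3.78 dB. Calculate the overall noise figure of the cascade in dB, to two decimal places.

Convert to linear (a loss of L dB is a gain of −L dB): F_i = 10^(NF_i/10), G_i = 10^(G_i,dB/10)
  Stage 1: F_1 = 10^(0.387/10) = 1.093, G_1 = 10^(22.0/10) = 158.5
  Stage 2: F_2 = 10^(3.78/10) = 2.388, G_2 = 10^(10.6/10) = 11.48
Friis cascade:
  F = 1.093 + (2.388 − 1)/158.5 = 1.102
NF = 10 log₁₀(1.102) = 0.42 dB

0.42 dB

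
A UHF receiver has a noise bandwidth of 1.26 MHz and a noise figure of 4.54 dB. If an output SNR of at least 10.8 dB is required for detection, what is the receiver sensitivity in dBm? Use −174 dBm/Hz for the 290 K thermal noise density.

Sensitivity = −174 + 10 log₁₀(B) + NF + SNR_min
= −174 + 61 + 4.54 + 10.8
= −97.66 dBm → −97.7 dBm

−97.7 dBm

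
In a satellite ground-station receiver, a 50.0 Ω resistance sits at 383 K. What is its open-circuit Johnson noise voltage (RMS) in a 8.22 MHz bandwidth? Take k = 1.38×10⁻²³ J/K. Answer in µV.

2.95 µV

V_n = √(4kTRB)
4kTRB = 4 × 1.38×10⁻²³ × 383 × 5.00×10¹ × 8.22×10⁶ = 8.69×10⁻¹² V²
V_n = √(8.69×10⁻¹²) = 2.95×10⁻⁶ V = 2.95 µV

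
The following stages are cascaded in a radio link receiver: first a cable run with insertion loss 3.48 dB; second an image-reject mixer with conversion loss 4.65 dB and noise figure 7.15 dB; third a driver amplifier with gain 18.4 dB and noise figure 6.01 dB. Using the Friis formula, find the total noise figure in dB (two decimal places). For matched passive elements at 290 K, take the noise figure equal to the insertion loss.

Convert to linear (a loss of L dB is a gain of −L dB): F_i = 10^(NF_i/10), G_i = 10^(G_i,dB/10)
  Stage 1: F_1 = 10^(3.48/10) = 2.228, G_1 = 10^(−3.48/10) = 0.4487
  Stage 2: F_2 = 10^(7.15/10) = 5.188, G_2 = 10^(−4.65/10) = 0.3428
  Stage 3: F_3 = 10^(6.01/10) = 3.990, G_3 = 10^(18.4/10) = 69.18
Friis cascade:
  F = 2.228 + (5.188 − 1)/0.4487 + (3.990 − 1)/0.1538 = 31.00
NF = 10 log₁₀(31.00) = 14.91 dB

14.91 dB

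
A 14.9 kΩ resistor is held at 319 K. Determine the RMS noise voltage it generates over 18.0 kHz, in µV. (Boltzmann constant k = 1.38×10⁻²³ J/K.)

V_n = √(4kTRB)
4kTRB = 4 × 1.38×10⁻²³ × 319 × 1.49×10⁴ × 1.80×10⁴ = 4.72×10⁻¹² V²
V_n = √(4.72×10⁻¹²) = 2.17×10⁻⁶ V = 2.17 µV

2.17 µV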